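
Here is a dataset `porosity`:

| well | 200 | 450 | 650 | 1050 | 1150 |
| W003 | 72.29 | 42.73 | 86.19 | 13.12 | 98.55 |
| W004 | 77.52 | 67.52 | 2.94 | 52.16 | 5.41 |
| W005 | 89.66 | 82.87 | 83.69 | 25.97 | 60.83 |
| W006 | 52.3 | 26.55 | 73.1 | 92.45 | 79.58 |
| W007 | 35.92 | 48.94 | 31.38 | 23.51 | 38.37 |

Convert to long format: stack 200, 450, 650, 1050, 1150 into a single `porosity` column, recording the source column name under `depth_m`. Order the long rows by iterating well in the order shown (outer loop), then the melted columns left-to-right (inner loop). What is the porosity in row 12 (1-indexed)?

25 rows total (5 × 5). Row 12: index ⌊(12-1)/5⌋ = 2 into well → W005; (12-1) mod 5 = 1 into the melted columns → 450.
So row 12 is (W005, 450, 82.87); porosity = 82.87.

82.87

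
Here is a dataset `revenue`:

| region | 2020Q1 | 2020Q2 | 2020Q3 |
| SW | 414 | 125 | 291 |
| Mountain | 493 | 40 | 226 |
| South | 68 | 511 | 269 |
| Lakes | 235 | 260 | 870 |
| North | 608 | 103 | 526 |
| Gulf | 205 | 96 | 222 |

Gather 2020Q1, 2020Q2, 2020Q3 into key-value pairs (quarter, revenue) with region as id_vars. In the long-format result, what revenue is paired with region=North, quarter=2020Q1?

608

Unpivoting turns each (region, wide-column) pair into one long row.
The wide cell at row North, column 2020Q1 holds 608, so the long row (North, 2020Q1) has revenue=608.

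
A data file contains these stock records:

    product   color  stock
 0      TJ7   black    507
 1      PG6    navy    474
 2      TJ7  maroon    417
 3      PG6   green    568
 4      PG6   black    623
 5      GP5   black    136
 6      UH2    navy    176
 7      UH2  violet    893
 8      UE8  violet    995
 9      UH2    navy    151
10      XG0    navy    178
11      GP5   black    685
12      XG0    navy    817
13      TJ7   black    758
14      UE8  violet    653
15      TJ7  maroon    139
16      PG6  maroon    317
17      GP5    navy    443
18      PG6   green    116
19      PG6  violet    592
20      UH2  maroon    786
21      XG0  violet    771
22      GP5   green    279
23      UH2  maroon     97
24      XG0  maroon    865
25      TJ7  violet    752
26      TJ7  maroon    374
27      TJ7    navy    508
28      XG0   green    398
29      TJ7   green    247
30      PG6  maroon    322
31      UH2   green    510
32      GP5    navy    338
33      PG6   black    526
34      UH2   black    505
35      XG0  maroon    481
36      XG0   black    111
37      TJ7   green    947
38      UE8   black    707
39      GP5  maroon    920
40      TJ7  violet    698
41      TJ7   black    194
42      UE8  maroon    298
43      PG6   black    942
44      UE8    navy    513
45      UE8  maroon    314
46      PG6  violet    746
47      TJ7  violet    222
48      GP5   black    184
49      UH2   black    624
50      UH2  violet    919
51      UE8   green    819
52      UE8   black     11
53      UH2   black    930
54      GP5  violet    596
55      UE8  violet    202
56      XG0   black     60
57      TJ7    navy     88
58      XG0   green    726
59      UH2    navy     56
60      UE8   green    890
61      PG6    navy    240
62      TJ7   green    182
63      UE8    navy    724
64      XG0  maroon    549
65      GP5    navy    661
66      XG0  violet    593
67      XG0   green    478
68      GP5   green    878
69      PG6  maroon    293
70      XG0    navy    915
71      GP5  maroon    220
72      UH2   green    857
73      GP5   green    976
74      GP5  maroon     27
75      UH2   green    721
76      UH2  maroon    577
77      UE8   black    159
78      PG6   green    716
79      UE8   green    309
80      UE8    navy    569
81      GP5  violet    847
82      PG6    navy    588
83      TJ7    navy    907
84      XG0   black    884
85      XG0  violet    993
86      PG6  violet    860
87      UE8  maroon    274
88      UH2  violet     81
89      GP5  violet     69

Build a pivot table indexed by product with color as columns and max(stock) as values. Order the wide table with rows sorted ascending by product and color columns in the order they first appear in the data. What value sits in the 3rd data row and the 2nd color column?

With rows sorted ascending by product, row 3 is product=TJ7. color columns in first-appearance order: black, navy, maroon, green, violet; column 2 is navy.
Long rows with product=TJ7, color=navy: max(508, 88, 907) = 907.

907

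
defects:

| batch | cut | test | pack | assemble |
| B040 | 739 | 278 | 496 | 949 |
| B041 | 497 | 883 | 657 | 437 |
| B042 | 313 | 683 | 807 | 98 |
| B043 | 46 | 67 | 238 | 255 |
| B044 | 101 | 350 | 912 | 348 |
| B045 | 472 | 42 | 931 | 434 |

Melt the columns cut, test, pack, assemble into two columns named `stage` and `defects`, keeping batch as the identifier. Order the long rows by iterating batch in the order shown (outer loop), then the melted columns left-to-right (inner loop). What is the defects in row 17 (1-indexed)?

101

24 rows total (6 × 4). Row 17: index ⌊(17-1)/4⌋ = 4 into batch → B044; (17-1) mod 4 = 0 into the melted columns → cut.
So row 17 is (B044, cut, 101); defects = 101.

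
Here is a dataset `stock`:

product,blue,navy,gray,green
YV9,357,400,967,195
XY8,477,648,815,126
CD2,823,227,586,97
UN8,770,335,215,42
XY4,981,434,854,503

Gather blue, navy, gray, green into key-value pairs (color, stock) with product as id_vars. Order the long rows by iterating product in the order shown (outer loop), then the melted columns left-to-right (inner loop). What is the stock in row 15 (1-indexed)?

215

20 rows total (5 × 4). Row 15: index ⌊(15-1)/4⌋ = 3 into product → UN8; (15-1) mod 4 = 2 into the melted columns → gray.
So row 15 is (UN8, gray, 215); stock = 215.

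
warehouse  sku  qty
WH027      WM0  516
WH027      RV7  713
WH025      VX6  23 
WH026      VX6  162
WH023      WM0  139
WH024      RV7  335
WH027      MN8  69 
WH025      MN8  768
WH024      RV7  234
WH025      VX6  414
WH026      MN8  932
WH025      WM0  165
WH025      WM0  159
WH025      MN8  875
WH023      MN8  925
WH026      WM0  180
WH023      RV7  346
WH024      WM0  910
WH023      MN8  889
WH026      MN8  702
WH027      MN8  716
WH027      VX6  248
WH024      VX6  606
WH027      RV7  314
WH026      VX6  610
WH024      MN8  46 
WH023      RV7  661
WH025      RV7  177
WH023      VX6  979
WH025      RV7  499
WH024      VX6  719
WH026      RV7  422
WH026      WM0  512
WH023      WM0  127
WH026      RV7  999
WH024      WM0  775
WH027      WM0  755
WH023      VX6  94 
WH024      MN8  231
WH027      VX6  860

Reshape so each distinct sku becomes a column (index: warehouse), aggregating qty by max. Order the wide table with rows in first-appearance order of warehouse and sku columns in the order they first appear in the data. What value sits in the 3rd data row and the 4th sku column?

932

With rows in first-appearance order of warehouse, row 3 is warehouse=WH026. sku columns in first-appearance order: WM0, RV7, VX6, MN8; column 4 is MN8.
Long rows with warehouse=WH026, sku=MN8: max(932, 702) = 932.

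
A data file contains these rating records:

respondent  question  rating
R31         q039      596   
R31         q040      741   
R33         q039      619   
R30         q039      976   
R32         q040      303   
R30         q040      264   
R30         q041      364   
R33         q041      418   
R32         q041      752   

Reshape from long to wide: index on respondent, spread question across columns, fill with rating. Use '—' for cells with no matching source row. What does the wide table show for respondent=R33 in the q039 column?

619

The long row with respondent=R33, question=q039 has rating=619.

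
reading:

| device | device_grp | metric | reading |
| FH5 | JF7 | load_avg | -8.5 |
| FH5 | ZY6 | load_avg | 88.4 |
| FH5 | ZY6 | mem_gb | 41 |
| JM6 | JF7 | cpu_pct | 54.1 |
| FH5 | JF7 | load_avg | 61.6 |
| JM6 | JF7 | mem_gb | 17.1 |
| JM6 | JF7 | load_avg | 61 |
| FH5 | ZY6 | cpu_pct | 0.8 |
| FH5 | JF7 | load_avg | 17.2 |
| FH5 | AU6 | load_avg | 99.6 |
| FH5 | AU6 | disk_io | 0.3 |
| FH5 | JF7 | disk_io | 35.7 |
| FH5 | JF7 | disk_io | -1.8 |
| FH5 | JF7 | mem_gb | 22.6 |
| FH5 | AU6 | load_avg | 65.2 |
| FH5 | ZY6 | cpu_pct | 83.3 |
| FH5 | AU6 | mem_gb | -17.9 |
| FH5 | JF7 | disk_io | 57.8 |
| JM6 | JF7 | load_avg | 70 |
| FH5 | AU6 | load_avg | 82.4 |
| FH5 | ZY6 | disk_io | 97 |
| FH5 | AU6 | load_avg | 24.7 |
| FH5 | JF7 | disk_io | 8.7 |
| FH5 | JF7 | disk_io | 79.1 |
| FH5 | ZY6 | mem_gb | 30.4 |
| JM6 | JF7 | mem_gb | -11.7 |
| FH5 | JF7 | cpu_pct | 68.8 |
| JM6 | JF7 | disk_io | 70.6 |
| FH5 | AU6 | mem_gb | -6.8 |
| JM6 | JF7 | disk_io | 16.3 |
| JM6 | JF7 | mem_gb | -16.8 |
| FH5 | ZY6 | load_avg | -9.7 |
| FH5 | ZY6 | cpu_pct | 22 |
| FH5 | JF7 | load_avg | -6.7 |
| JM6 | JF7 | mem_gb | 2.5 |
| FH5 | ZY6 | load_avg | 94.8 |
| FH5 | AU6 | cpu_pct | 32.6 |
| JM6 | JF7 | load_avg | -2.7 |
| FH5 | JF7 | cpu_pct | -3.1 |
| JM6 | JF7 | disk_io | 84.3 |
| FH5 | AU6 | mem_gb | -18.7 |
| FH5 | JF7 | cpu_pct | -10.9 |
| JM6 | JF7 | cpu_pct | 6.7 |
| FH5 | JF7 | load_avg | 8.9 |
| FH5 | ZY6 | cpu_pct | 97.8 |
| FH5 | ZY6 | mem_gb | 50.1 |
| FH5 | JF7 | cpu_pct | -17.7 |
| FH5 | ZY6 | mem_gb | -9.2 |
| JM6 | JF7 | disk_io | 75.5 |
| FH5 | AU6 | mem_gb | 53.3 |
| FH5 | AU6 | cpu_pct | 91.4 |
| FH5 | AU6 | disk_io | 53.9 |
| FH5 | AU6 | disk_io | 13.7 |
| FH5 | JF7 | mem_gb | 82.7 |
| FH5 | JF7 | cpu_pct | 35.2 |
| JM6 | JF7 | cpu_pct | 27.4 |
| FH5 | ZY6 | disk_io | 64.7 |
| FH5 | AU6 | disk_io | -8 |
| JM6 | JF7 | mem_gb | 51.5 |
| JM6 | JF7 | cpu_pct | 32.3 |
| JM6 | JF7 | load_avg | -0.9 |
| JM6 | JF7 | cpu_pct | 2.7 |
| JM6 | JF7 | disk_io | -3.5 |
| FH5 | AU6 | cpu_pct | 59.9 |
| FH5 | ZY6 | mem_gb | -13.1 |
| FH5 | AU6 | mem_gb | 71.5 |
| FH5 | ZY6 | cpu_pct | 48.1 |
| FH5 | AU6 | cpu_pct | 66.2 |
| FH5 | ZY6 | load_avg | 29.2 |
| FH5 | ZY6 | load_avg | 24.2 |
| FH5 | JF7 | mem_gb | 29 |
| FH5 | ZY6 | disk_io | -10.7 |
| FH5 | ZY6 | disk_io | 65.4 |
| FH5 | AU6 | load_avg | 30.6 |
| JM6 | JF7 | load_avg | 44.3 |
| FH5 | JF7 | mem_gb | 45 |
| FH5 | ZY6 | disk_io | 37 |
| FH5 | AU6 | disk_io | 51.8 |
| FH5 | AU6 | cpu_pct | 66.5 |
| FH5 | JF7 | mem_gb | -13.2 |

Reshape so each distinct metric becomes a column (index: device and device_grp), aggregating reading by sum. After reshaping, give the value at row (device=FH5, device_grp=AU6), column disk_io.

Rows with device=FH5, device_grp=AU6 and metric=disk_io: reading values are 0.3, 53.9, 13.7, -8, 51.8.
0.3 + 53.9 + 13.7 + -8 + 51.8 = 111.7.

111.7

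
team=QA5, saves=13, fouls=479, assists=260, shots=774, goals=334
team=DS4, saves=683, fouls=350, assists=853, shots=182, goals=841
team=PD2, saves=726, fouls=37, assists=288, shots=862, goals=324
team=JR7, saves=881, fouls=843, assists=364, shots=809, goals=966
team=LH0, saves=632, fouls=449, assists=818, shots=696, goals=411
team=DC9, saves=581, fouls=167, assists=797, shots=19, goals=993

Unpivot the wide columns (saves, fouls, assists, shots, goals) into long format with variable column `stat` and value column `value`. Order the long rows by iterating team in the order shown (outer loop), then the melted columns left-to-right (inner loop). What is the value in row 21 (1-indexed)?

632

30 rows total (6 × 5). Row 21: index ⌊(21-1)/5⌋ = 4 into team → LH0; (21-1) mod 5 = 0 into the melted columns → saves.
So row 21 is (LH0, saves, 632); value = 632.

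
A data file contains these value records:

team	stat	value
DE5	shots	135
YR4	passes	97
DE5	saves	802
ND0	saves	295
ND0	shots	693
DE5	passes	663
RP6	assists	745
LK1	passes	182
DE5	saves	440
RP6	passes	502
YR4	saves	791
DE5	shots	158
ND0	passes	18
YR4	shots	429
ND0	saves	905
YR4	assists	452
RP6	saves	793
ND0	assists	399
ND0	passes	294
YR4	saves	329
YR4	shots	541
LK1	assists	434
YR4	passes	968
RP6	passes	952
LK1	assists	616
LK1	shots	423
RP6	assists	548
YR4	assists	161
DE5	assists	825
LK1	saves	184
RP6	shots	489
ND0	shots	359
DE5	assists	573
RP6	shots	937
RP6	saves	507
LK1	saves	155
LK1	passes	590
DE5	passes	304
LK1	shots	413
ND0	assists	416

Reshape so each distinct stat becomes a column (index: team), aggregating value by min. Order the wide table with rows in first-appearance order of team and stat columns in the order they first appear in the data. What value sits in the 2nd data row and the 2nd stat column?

97

With rows in first-appearance order of team, row 2 is team=YR4. stat columns in first-appearance order: shots, passes, saves, assists; column 2 is passes.
Long rows with team=YR4, stat=passes: min(97, 968) = 97.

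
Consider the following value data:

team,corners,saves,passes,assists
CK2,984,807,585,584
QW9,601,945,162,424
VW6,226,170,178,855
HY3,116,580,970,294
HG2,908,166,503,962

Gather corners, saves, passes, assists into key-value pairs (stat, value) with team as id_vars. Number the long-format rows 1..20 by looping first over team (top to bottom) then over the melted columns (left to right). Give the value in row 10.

20 rows total (5 × 4). Row 10: index ⌊(10-1)/4⌋ = 2 into team → VW6; (10-1) mod 4 = 1 into the melted columns → saves.
So row 10 is (VW6, saves, 170); value = 170.

170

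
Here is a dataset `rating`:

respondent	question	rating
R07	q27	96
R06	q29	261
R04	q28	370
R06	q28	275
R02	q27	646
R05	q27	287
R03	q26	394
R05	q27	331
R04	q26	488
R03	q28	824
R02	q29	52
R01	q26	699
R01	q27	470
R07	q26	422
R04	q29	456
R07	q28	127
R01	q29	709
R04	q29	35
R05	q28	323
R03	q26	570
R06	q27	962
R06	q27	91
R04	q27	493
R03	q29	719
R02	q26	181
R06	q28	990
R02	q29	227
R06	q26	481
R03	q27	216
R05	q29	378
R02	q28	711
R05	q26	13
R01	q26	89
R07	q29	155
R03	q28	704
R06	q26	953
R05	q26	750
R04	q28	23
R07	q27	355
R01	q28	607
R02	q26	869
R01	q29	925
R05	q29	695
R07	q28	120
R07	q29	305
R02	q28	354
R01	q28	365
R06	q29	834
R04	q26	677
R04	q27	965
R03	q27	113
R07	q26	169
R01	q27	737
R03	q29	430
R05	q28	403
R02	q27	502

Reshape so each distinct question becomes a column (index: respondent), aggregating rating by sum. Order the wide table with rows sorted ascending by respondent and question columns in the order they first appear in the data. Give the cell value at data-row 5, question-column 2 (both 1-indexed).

1073

With rows sorted ascending by respondent, row 5 is respondent=R05. question columns in first-appearance order: q27, q29, q28, q26; column 2 is q29.
Long rows with respondent=R05, question=q29: 378 + 695 = 1073.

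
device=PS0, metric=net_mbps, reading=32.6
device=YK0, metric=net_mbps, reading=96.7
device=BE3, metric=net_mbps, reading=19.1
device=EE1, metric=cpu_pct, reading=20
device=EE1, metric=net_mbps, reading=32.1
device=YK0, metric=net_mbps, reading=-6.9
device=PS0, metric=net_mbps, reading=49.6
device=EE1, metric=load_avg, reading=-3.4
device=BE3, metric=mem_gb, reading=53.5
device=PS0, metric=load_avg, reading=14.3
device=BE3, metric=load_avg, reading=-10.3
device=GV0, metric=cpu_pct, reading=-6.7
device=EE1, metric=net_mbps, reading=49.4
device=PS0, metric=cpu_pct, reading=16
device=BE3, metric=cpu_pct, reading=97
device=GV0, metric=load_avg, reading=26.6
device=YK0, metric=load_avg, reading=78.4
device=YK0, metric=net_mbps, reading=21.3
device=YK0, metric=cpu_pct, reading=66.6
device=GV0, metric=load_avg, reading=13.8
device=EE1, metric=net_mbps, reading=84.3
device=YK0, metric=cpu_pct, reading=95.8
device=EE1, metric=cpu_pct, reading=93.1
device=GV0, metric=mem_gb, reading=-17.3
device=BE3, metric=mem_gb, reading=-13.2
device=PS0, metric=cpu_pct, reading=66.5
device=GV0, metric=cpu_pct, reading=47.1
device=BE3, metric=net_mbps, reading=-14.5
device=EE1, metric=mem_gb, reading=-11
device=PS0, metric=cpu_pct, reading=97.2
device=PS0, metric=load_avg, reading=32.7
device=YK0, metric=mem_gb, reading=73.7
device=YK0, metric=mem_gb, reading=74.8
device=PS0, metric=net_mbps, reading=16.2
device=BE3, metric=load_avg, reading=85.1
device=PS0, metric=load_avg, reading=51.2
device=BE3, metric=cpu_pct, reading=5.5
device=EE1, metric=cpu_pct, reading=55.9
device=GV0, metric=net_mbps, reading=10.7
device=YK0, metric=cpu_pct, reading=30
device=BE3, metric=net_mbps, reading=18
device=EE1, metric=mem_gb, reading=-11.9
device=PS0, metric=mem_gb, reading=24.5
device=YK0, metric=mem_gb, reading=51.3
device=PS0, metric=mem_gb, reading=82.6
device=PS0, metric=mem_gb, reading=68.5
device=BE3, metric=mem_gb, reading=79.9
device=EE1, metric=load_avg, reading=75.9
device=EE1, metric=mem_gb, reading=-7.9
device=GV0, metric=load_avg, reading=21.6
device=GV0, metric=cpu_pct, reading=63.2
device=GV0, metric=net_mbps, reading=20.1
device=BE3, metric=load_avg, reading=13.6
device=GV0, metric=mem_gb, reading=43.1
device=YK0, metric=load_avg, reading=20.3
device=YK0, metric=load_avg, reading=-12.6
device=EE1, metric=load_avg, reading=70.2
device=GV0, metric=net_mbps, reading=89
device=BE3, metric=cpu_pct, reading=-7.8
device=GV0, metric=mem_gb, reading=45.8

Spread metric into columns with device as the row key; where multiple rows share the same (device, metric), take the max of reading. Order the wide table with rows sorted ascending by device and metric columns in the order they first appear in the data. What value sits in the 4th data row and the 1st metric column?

49.6

With rows sorted ascending by device, row 4 is device=PS0. metric columns in first-appearance order: net_mbps, cpu_pct, load_avg, mem_gb; column 1 is net_mbps.
Long rows with device=PS0, metric=net_mbps: max(32.6, 49.6, 16.2) = 49.6.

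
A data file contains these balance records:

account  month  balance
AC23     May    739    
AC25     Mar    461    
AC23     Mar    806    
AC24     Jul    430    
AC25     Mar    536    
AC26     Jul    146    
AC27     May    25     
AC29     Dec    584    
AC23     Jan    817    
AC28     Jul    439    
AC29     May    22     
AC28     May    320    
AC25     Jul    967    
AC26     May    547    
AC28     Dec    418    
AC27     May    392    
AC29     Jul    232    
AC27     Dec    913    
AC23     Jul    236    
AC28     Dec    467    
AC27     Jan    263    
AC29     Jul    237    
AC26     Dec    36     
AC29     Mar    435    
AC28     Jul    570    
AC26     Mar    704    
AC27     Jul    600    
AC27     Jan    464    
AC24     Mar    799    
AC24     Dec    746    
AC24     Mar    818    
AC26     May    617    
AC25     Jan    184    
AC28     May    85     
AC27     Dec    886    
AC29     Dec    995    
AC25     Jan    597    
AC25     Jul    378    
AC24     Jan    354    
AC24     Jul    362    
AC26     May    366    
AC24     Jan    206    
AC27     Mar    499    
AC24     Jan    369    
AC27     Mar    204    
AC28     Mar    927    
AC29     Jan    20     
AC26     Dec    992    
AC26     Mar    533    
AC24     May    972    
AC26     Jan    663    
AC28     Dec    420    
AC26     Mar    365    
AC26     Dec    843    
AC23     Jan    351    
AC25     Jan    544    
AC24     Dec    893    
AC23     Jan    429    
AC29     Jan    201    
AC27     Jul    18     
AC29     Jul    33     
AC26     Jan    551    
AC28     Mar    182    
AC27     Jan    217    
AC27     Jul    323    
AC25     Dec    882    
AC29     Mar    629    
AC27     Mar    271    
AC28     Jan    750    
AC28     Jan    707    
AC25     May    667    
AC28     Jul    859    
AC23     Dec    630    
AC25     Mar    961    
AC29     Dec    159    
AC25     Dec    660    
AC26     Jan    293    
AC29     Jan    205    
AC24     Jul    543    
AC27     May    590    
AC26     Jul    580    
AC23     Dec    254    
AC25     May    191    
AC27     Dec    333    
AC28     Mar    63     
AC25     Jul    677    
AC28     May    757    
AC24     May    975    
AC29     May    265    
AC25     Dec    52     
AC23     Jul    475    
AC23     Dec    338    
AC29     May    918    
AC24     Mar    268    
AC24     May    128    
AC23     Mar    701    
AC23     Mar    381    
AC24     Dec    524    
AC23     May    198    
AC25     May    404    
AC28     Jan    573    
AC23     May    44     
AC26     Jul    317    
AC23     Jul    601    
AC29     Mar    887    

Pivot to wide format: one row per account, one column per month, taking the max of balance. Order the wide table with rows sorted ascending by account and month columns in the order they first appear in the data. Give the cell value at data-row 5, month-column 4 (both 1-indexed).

With rows sorted ascending by account, row 5 is account=AC27. month columns in first-appearance order: May, Mar, Jul, Dec, Jan; column 4 is Dec.
Long rows with account=AC27, month=Dec: max(913, 886, 333) = 913.

913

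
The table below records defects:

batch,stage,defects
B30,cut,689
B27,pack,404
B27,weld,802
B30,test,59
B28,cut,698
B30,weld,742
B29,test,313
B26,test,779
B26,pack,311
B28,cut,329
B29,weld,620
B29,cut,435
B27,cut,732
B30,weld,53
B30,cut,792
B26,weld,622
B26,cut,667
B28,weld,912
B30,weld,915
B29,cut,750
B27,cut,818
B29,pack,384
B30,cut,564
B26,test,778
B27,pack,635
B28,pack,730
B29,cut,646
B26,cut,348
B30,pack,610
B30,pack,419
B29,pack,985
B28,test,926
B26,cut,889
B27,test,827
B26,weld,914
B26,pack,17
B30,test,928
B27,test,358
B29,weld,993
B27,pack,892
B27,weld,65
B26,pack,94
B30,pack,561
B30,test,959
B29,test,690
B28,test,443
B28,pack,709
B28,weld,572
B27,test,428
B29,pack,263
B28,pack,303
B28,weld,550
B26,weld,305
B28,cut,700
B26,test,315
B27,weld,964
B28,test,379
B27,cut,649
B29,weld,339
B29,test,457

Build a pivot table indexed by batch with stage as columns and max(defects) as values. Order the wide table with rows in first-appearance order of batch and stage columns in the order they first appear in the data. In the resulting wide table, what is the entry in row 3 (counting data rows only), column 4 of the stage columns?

With rows in first-appearance order of batch, row 3 is batch=B28. stage columns in first-appearance order: cut, pack, weld, test; column 4 is test.
Long rows with batch=B28, stage=test: max(926, 443, 379) = 926.

926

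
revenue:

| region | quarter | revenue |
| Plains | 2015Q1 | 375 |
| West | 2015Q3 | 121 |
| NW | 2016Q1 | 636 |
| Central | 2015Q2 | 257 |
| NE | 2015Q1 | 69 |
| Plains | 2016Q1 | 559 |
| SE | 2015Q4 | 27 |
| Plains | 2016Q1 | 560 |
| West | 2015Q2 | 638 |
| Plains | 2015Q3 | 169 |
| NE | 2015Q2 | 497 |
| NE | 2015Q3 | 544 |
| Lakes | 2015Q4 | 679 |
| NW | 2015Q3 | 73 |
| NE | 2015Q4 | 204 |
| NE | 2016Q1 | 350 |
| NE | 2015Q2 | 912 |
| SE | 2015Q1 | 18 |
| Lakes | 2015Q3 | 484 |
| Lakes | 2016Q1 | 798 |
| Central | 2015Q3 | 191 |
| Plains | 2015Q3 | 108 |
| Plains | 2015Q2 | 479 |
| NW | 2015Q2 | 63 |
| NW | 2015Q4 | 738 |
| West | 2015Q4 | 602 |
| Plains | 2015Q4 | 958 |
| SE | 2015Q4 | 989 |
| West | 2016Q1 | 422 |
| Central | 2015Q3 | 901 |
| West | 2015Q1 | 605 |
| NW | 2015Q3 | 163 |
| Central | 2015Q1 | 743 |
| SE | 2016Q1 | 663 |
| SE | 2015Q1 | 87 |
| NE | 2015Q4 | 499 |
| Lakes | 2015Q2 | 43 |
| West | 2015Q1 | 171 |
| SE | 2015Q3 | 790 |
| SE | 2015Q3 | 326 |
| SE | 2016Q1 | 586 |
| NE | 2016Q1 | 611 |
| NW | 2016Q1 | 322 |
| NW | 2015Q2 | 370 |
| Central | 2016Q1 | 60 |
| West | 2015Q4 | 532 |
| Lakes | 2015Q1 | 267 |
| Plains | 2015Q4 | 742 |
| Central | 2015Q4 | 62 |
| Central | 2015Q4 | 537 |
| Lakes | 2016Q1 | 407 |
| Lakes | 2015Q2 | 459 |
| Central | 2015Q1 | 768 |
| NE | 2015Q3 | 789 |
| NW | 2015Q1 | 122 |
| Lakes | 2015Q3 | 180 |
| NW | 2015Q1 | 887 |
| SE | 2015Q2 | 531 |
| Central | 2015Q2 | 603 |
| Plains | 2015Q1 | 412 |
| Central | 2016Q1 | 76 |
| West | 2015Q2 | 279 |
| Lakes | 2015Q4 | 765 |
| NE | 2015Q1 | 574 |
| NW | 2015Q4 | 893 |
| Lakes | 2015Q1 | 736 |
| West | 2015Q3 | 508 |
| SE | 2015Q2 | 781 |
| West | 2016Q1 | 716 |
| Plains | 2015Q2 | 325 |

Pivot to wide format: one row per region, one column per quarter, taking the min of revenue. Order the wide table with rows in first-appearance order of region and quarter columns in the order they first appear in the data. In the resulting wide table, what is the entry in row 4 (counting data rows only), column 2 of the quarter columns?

191

With rows in first-appearance order of region, row 4 is region=Central. quarter columns in first-appearance order: 2015Q1, 2015Q3, 2016Q1, 2015Q2, 2015Q4; column 2 is 2015Q3.
Long rows with region=Central, quarter=2015Q3: min(191, 901) = 191.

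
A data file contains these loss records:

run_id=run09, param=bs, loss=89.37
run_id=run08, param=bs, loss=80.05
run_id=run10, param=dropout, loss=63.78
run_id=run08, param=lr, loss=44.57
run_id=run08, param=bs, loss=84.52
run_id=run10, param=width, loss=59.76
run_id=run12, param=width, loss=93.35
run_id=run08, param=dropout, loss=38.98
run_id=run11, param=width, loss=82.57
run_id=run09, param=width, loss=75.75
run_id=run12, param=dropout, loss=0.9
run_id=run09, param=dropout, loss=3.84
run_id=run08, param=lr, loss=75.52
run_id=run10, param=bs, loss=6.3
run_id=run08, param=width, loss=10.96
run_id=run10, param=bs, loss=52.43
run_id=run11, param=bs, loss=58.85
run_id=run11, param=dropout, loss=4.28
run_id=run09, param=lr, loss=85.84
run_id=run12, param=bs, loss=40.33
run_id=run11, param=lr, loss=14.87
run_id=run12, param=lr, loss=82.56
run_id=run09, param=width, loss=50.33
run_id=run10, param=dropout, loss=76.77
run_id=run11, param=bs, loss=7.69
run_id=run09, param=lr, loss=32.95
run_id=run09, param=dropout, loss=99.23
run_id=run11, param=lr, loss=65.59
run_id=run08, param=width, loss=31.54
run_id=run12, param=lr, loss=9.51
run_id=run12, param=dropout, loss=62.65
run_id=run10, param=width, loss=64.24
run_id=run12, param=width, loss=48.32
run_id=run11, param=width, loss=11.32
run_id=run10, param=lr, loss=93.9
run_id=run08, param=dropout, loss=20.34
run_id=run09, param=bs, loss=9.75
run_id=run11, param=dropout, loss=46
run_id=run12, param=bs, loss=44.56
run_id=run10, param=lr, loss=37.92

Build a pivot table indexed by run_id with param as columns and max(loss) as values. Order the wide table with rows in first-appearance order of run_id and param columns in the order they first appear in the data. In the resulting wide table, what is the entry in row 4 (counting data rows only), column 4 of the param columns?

With rows in first-appearance order of run_id, row 4 is run_id=run12. param columns in first-appearance order: bs, dropout, lr, width; column 4 is width.
Long rows with run_id=run12, param=width: max(93.35, 48.32) = 93.35.

93.35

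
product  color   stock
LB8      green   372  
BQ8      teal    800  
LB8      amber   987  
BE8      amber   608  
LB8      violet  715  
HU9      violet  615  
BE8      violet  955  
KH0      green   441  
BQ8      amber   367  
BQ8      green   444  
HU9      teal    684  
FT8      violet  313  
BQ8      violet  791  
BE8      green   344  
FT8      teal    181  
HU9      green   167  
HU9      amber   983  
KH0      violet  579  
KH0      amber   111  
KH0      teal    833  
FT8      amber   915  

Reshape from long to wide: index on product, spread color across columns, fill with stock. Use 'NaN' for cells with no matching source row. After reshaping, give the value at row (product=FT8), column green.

NaN

No long-format row has product=FT8 and color=green, so the cell is NaN.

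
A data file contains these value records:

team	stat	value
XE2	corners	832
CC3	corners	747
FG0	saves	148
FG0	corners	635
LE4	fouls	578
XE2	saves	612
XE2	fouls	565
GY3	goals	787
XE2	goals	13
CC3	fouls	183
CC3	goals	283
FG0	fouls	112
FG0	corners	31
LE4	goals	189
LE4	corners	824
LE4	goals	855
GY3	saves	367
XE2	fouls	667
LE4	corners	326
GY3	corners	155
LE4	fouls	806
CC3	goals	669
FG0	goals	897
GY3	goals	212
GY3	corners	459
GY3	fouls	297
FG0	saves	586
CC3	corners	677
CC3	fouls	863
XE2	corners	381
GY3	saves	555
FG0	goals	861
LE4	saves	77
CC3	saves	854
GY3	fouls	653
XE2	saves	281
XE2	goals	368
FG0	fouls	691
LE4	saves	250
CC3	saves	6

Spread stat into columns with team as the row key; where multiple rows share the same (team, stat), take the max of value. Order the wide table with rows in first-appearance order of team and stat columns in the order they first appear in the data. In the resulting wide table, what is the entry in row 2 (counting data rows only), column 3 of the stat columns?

863

With rows in first-appearance order of team, row 2 is team=CC3. stat columns in first-appearance order: corners, saves, fouls, goals; column 3 is fouls.
Long rows with team=CC3, stat=fouls: max(183, 863) = 863.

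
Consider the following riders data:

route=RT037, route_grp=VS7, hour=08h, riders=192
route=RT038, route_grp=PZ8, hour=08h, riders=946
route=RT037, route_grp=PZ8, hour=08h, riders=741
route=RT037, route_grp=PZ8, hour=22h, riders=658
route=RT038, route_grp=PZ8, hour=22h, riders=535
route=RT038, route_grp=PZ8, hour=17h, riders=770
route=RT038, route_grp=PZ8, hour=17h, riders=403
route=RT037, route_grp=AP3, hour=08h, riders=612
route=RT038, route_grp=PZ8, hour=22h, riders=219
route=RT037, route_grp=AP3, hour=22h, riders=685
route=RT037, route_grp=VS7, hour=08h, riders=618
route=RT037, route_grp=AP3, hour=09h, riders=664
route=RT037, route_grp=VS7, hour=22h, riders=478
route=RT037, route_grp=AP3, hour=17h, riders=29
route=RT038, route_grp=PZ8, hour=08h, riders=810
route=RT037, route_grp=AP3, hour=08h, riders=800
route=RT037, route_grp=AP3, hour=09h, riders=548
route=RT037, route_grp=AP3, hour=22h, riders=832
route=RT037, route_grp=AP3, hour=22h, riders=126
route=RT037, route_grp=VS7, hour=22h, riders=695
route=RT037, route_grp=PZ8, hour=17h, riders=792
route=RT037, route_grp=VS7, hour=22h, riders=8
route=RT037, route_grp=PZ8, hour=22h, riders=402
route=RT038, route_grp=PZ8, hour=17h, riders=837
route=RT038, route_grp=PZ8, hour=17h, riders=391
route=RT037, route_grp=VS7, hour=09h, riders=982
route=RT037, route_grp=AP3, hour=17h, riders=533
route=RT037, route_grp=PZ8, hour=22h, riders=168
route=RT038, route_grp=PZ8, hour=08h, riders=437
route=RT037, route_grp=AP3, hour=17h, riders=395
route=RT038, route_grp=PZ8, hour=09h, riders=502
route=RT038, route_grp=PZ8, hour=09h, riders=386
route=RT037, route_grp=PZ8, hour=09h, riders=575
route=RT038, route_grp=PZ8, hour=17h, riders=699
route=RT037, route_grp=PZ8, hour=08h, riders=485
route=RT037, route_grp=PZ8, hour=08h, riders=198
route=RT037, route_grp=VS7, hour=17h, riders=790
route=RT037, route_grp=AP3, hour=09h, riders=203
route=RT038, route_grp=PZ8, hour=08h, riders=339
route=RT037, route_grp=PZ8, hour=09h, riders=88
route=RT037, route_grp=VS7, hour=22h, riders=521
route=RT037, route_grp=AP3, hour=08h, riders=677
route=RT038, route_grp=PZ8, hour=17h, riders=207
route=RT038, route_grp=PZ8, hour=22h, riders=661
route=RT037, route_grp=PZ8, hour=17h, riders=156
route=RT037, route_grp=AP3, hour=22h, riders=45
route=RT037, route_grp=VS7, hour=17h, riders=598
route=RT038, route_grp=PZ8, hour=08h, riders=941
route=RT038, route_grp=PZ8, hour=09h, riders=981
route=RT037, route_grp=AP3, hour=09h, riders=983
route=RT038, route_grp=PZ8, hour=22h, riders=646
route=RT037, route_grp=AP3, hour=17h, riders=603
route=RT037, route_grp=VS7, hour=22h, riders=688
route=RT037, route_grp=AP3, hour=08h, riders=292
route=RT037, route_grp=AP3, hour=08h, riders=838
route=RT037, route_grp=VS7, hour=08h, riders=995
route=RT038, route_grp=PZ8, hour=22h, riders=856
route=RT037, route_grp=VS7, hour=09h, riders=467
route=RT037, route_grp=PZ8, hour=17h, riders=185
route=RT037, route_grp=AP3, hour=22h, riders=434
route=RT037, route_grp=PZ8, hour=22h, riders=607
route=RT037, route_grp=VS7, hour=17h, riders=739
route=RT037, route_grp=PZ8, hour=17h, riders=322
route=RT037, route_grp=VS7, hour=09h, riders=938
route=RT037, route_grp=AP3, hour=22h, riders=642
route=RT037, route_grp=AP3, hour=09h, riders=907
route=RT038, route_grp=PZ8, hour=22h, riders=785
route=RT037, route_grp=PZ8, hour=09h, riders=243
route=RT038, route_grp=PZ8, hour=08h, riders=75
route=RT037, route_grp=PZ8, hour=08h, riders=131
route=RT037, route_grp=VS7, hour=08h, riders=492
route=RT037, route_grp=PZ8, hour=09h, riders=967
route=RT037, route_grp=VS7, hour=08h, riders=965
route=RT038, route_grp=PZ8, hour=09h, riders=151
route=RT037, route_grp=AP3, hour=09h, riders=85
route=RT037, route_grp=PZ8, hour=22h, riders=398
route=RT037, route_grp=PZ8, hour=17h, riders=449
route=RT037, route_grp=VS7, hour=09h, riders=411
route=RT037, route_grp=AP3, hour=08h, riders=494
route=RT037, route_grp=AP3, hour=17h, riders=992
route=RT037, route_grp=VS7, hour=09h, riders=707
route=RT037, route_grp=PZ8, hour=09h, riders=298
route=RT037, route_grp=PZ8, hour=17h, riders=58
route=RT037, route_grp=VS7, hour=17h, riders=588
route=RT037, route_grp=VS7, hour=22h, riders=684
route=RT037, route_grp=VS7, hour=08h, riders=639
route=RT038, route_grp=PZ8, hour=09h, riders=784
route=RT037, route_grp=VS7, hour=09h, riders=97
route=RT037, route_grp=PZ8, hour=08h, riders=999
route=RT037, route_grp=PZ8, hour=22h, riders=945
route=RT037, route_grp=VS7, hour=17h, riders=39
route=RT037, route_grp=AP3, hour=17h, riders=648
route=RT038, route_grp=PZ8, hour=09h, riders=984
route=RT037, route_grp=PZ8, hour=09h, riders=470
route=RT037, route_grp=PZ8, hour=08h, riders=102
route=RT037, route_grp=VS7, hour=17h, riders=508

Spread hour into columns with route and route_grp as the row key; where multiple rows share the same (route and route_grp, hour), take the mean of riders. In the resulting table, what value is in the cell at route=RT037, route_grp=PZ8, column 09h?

440.17

Rows with route=RT037, route_grp=PZ8 and hour=09h: riders values are 575, 88, 243, 967, 298, 470.
(575 + 88 + 243 + 967 + 298 + 470) / 6 = 440.17.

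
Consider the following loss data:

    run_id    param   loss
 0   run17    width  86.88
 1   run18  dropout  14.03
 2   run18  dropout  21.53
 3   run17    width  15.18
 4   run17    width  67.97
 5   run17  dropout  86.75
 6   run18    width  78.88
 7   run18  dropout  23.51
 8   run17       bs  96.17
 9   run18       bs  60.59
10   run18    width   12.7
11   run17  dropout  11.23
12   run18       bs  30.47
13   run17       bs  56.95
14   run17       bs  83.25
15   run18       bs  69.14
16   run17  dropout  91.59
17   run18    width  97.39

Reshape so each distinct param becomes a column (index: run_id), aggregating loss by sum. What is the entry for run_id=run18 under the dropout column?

59.07

Rows with run_id=run18 and param=dropout: loss values are 14.03, 21.53, 23.51.
14.03 + 21.53 + 23.51 = 59.07.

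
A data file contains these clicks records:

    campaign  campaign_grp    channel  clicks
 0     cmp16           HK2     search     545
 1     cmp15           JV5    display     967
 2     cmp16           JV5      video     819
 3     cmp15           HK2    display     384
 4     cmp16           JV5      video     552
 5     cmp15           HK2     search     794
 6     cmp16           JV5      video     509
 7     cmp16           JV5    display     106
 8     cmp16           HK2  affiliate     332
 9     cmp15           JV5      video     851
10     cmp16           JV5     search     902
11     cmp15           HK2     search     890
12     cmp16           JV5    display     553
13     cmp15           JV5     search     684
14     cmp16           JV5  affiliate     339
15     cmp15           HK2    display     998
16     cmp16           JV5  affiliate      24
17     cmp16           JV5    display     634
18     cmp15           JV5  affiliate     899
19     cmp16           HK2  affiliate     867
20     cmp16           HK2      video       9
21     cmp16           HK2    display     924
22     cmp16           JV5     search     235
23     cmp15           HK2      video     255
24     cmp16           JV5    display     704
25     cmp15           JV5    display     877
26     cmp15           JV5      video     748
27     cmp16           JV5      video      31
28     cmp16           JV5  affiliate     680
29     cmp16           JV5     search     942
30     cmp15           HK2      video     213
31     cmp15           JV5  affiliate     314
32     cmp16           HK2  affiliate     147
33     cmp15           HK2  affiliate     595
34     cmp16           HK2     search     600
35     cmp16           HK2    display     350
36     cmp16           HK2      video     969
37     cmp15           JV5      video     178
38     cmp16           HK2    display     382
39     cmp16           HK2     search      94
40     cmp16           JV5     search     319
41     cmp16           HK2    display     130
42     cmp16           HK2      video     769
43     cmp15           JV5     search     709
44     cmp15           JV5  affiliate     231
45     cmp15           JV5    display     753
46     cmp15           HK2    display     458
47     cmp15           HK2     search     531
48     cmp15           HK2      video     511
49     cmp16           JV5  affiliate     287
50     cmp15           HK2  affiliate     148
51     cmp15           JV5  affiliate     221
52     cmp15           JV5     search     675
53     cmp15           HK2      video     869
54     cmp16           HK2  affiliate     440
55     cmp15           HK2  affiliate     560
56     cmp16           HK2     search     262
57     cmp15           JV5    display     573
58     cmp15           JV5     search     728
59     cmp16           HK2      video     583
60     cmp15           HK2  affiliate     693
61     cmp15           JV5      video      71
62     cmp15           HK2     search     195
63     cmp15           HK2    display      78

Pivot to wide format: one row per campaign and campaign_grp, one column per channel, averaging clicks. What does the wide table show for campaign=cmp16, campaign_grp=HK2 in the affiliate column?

446.50

Rows with campaign=cmp16, campaign_grp=HK2 and channel=affiliate: clicks values are 332, 867, 147, 440.
(332 + 867 + 147 + 440) / 4 = 446.50.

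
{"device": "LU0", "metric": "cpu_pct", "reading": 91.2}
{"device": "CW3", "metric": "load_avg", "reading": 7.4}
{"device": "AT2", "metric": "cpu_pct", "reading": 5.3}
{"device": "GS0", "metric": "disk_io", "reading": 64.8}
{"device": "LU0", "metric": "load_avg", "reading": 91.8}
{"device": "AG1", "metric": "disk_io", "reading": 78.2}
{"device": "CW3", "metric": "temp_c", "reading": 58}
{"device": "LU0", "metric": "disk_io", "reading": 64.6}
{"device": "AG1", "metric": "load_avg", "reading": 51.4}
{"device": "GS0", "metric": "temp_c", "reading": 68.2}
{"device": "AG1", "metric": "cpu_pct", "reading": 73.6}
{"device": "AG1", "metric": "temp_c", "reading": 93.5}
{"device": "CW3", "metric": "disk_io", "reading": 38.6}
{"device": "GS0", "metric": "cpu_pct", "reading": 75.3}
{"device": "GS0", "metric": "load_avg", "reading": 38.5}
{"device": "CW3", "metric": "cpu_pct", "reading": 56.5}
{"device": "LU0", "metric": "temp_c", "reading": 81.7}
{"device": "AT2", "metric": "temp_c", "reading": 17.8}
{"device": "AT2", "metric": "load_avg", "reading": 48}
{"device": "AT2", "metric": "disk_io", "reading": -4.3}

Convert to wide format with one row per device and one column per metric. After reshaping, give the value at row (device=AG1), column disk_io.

78.2

Wide layout: rows indexed by device, columns are the 4 distinct metric values (cpu_pct, load_avg, disk_io, temp_c).
Cell (device=AG1, metric=disk_io) draws from the long row where device=AG1 and metric=disk_io, which has reading=78.2.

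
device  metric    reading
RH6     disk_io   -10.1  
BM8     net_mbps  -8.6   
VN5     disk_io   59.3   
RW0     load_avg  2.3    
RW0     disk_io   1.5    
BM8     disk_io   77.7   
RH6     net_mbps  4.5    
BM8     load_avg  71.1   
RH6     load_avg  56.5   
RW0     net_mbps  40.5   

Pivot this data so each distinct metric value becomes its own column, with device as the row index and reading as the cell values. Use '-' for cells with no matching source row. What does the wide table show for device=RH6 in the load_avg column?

56.5

The long row with device=RH6, metric=load_avg has reading=56.5.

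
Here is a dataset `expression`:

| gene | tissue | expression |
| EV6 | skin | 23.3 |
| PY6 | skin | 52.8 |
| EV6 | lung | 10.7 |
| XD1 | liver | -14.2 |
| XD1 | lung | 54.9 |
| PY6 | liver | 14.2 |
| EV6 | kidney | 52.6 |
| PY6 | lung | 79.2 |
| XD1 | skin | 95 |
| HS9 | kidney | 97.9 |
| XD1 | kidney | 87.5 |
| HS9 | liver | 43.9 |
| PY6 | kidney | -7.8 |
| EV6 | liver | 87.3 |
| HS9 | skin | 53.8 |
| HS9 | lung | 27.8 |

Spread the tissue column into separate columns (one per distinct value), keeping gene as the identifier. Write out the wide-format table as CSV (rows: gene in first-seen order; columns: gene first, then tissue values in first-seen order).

Columns: gene plus the 4 distinct tissue values (skin, lung, liver, kidney).
For example, row EV6 column skin takes expression=23.3 from the long row (EV6, skin).

gene,skin,lung,liver,kidney
EV6,23.3,10.7,87.3,52.6
PY6,52.8,79.2,14.2,-7.8
XD1,95,54.9,-14.2,87.5
HS9,53.8,27.8,43.9,97.9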